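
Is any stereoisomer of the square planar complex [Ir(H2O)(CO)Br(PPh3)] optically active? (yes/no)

Working through the distinct placements yields 3 geometric isomers: (Br/H2O trans, CO/PPh3 trans); (Br/PPh3 trans, CO/H2O trans); (Br/CO trans, H2O/PPh3 trans).
Each arrangement has an internal mirror plane or centre of symmetry, so none is chiral.

no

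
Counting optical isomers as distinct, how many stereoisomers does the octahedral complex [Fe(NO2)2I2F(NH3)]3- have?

8

There are 6 geometric isomers: NO2 trans, I cis; NO2 cis, I cis (3 arrangements, 2 chiral); NO2 trans, I trans; NO2 cis, I trans.
Of these, 2 lack any improper symmetry element and so occur as enantiomeric pairs, giving 6 + 2 = 8 stereoisomers in total.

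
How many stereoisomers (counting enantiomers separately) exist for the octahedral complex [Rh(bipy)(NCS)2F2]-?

Each bipy is bidentate and must span two cis positions.
The distinct arrangements are (3 in all): NCS cis, F trans; NCS cis, F cis (chiral); NCS trans, F cis.
One of these lacks any improper symmetry element and so occurs as an enantiomeric pair, giving 3 + 1 = 4 stereoisomers in total.

4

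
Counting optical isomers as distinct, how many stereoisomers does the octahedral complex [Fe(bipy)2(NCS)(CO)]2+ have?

3

In an octahedral complex each vertex has one trans partner and four cis neighbours.
Each bipy is bidentate and must span two cis positions.
Systematic placement gives 2 geometric isomers: NCS and CO mutually trans; NCS and CO mutually cis (chiral).
One of these lacks any improper symmetry element and so occurs as an enantiomeric pair, giving 2 + 1 = 3 stereoisomers in total.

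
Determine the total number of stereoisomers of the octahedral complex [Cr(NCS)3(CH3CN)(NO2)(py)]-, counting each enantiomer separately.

5

The six octahedral sites form three mutually perpendicular trans pairs.
Systematic placement gives 4 geometric isomers: NCS mer (3 arrangements); NCS fac (chiral).
One of these lacks any improper symmetry element and so occurs as an enantiomeric pair, giving 4 + 1 = 5 stereoisomers in total.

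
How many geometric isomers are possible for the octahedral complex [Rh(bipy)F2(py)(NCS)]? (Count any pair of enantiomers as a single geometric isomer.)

Each bipy is bidentate and must span two cis positions.
There are 4 geometric isomers: F trans; F cis (3 arrangements, 2 chiral).

4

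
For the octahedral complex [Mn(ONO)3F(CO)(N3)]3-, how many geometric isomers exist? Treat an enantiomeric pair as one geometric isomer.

4

In an octahedral complex each vertex has one trans partner and four cis neighbours.
The distinct arrangements are (4 in all): ONO mer (3 arrangements); ONO fac (chiral).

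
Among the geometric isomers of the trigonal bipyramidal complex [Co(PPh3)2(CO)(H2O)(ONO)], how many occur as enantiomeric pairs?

3

A trigonal bipyramid has two axial and three equatorial sites, which are chemically inequivalent.
Systematic enumeration (placing each ligand type in turn and discarding arrangements equivalent by rotation or reflection) gives 7 geometric isomers.
Of these, 3 lack any improper symmetry element and so occur as enantiomeric pairs, giving 7 + 3 = 10 stereoisomers in total.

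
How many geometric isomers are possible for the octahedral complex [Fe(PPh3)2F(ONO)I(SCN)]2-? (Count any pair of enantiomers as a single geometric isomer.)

9

In an octahedral complex each vertex has one trans partner and four cis neighbours.
Systematic enumeration (placing each ligand type in turn and discarding arrangements equivalent by rotation or reflection) gives 9 geometric isomers.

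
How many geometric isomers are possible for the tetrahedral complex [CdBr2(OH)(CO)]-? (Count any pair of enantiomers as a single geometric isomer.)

All four vertices of a tetrahedron are equivalent and mutually adjacent, so cis/trans isomerism cannot arise.
Only one geometric arrangement is possible.

1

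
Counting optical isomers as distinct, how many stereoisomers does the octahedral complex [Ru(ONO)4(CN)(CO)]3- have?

2

In an octahedral complex each vertex has one trans partner and four cis neighbours.
Systematic placement gives 2 geometric isomers: CN and CO mutually trans; CN and CO mutually cis.
Each arrangement has an internal mirror plane or centre of symmetry, so none is chiral.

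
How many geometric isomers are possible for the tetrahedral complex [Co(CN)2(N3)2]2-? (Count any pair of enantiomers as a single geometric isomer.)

1

All four vertices of a tetrahedron are equivalent and mutually adjacent, so cis/trans isomerism cannot arise.
Only one geometric arrangement is possible.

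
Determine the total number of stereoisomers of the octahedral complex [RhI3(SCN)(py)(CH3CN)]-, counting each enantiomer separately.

The distinct arrangements are (4 in all): I mer (3 arrangements); I fac (chiral).
One of these lacks any improper symmetry element and so occurs as an enantiomeric pair, giving 4 + 1 = 5 stereoisomers in total.

5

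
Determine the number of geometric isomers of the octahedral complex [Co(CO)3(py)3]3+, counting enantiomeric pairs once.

The six octahedral sites form three mutually perpendicular trans pairs.
The distinct arrangements are (2 in all): CO mer; CO fac.

2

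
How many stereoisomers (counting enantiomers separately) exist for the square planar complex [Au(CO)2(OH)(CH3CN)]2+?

2

A square has two trans pairs of vertices; adjacent vertices are cis.
The distinct arrangements are (2 in all): CO cis; CO trans.
Each arrangement has an internal mirror plane or centre of symmetry, so none is chiral.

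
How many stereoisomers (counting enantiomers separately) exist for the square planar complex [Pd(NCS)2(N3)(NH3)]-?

2

The distinct arrangements are (2 in all): NCS cis; NCS trans.
Each arrangement has an internal mirror plane or centre of symmetry, so none is chiral.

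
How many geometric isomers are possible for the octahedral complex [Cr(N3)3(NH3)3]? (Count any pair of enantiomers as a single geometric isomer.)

2

In an octahedral complex each vertex has one trans partner and four cis neighbours.
Systematic placement gives 2 geometric isomers: N3 mer; N3 fac.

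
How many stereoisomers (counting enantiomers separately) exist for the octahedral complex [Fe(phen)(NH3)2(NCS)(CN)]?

6

The six octahedral sites form three mutually perpendicular trans pairs.
Each phen is bidentate and must span two cis positions.
Systematic placement gives 4 geometric isomers: NH3 cis (3 arrangements, 2 chiral); NH3 trans.
Of these, 2 lack any improper symmetry element and so occur as enantiomeric pairs, giving 4 + 2 = 6 stereoisomers in total.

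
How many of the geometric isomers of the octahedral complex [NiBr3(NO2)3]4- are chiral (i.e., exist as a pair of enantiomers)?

0

An octahedron has six vertices in three trans pairs; every non-trans pair is cis.
There are 2 geometric isomers: Br mer; Br fac.
Each arrangement has an internal mirror plane or centre of symmetry, so none is chiral.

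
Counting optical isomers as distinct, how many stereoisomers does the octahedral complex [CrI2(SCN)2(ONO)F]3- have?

8

The six octahedral sites form three mutually perpendicular trans pairs.
There are 6 geometric isomers: I cis, SCN trans; I cis, SCN cis (3 arrangements, 2 chiral); I trans, SCN trans; I trans, SCN cis.
Of these, 2 lack any improper symmetry element and so occur as enantiomeric pairs, giving 6 + 2 = 8 stereoisomers in total.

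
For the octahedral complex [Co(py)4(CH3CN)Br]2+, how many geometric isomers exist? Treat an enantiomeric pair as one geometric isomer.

In an octahedral complex each vertex has one trans partner and four cis neighbours.
The distinct arrangements are (2 in all): CH3CN and Br mutually trans; CH3CN and Br mutually cis.

2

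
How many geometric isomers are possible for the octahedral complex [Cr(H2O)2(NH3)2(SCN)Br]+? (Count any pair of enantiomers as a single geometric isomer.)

6

There are 6 geometric isomers: H2O cis, NH3 cis (3 arrangements, 2 chiral); H2O cis, NH3 trans; H2O trans, NH3 cis; H2O trans, NH3 trans.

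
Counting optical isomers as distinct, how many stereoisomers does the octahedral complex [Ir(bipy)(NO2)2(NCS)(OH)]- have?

An octahedron has six vertices in three trans pairs; every non-trans pair is cis.
Each bipy is bidentate and must span two cis positions.
Systematic placement gives 4 geometric isomers: NO2 cis (3 arrangements, 2 chiral); NO2 trans.
Of these, 2 lack any improper symmetry element and so occur as enantiomeric pairs, giving 4 + 2 = 6 stereoisomers in total.

6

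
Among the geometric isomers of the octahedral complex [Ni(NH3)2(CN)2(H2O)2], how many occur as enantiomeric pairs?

1

The six octahedral sites form three mutually perpendicular trans pairs.
Working through the distinct placements yields 5 geometric isomers: NH3 trans, CN trans, H2O trans; NH3 cis, CN trans, H2O cis; NH3 trans, CN cis, H2O cis; NH3 cis, CN cis, H2O cis (chiral); NH3 cis, CN cis, H2O trans.
One of these lacks any improper symmetry element and so occurs as an enantiomeric pair, giving 5 + 1 = 6 stereoisomers in total.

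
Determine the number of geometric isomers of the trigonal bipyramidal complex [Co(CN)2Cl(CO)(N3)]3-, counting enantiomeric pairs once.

7

Exhaustive case analysis gives 7 geometric isomers.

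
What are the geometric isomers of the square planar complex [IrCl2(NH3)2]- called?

In a square planar complex each vertex has one trans partner and two cis neighbours.
Working through the distinct placements yields 2 geometric isomers: Cl cis; Cl trans.

cis and trans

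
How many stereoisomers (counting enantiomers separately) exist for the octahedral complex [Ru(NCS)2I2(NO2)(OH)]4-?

In an octahedral complex each vertex has one trans partner and four cis neighbours.
There are 6 geometric isomers: NCS trans, I trans; NCS cis, I trans; NCS cis, I cis (3 arrangements, 2 chiral); NCS trans, I cis.
Of these, 2 lack any improper symmetry element and so occur as enantiomeric pairs, giving 6 + 2 = 8 stereoisomers in total.

8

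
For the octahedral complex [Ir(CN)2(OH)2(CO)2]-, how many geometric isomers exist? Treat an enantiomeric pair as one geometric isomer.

There are 5 geometric isomers: CN trans, OH trans, CO trans; CN trans, OH cis, CO cis; CN cis, OH trans, CO cis; CN cis, OH cis, CO cis (chiral); CN cis, OH cis, CO trans.

5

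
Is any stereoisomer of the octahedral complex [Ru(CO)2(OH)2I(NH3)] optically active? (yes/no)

yes

Systematic placement gives 6 geometric isomers: CO trans, OH trans; CO trans, OH cis; CO cis, OH trans; CO cis, OH cis (3 arrangements, 2 chiral).
Of these, 2 lack any improper symmetry element and so occur as enantiomeric pairs, giving 6 + 2 = 8 stereoisomers in total.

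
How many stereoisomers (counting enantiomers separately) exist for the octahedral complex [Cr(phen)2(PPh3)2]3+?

An octahedron has six vertices in three trans pairs; every non-trans pair is cis.
Each phen is bidentate and must span two cis positions.
Systematic placement gives 2 geometric isomers: PPh3 trans; PPh3 cis (chiral).
One of these lacks any improper symmetry element and so occurs as an enantiomeric pair, giving 2 + 1 = 3 stereoisomers in total.

3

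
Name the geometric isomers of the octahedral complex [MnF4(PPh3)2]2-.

In an octahedral complex each vertex has one trans partner and four cis neighbours.
The distinct arrangements are (2 in all): PPh3 trans; PPh3 cis.

cis and trans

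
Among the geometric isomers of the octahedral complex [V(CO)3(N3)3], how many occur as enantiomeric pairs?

0

An octahedron has six vertices in three trans pairs; every non-trans pair is cis.
Systematic placement gives 2 geometric isomers: CO mer; CO fac.
Each arrangement has an internal mirror plane or centre of symmetry, so none is chiral.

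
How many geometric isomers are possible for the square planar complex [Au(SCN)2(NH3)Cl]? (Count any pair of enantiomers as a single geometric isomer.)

2

In a square planar complex each vertex has one trans partner and two cis neighbours.
Systematic placement gives 2 geometric isomers: SCN cis; SCN trans.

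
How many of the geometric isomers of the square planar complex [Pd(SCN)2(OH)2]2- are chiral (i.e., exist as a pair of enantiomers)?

0

There are 2 geometric isomers: SCN cis; SCN trans.
Each arrangement has an internal mirror plane or centre of symmetry, so none is chiral.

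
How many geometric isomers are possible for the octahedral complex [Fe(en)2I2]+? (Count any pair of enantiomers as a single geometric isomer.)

Each en is bidentate and must span two cis positions.
Working through the distinct placements yields 2 geometric isomers: I trans; I cis (chiral).

2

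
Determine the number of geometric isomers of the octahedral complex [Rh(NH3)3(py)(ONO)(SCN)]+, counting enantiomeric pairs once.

Working through the distinct placements yields 4 geometric isomers: NH3 mer (3 arrangements); NH3 fac (chiral).

4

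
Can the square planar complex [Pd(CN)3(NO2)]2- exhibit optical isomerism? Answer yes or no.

no

A square has two trans pairs of vertices; adjacent vertices are cis.
Only one geometric arrangement is possible.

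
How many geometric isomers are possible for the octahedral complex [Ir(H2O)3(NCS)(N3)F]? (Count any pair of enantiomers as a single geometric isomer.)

4

The six octahedral sites form three mutually perpendicular trans pairs.
The distinct arrangements are (4 in all): H2O mer (3 arrangements); H2O fac (chiral).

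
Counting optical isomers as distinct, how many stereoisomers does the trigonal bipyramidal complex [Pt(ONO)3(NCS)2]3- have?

3

A trigonal bipyramid has two axial and three equatorial sites, which are chemically inequivalent.
Systematic placement gives 3 geometric isomers: NCS both axial; NCS one axial, one equatorial; NCS both equatorial.
Each arrangement has an internal mirror plane or centre of symmetry, so none is chiral.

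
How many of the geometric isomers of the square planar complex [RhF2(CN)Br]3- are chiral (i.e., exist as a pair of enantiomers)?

A square has two trans pairs of vertices; adjacent vertices are cis.
Working through the distinct placements yields 2 geometric isomers: F cis; F trans.
Each arrangement has an internal mirror plane or centre of symmetry, so none is chiral.

0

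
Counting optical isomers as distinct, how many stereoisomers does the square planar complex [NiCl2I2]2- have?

Working through the distinct placements yields 2 geometric isomers: Cl cis; Cl trans.
Each arrangement has an internal mirror plane or centre of symmetry, so none is chiral.

2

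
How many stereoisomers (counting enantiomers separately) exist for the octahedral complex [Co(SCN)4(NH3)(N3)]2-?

2

An octahedron has six vertices in three trans pairs; every non-trans pair is cis.
The distinct arrangements are (2 in all): NH3 and N3 mutually trans; NH3 and N3 mutually cis.
Each arrangement has an internal mirror plane or centre of symmetry, so none is chiral.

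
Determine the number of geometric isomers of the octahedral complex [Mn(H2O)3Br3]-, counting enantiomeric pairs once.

2

The six octahedral sites form three mutually perpendicular trans pairs.
The distinct arrangements are (2 in all): H2O mer; H2O fac.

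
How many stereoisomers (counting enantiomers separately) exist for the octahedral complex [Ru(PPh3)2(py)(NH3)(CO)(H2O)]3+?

The six octahedral sites form three mutually perpendicular trans pairs.
Exhaustive case analysis gives 9 geometric isomers.
Of these, 6 lack any improper symmetry element and so occur as enantiomeric pairs, giving 9 + 6 = 15 stereoisomers in total.

15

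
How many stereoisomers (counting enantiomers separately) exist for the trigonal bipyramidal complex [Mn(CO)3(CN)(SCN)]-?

In a trigonal bipyramid the two axial positions differ from the three equatorial ones.
There are 4 geometric isomers: CN axial, SCN equatorial; CN axial, SCN axial; CN equatorial, SCN equatorial; CN equatorial, SCN axial.
Each arrangement has an internal mirror plane or centre of symmetry, so none is chiral.

4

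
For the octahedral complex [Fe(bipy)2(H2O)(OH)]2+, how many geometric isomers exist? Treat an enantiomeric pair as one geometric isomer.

2

In an octahedral complex each vertex has one trans partner and four cis neighbours.
Each bipy is bidentate and must span two cis positions.
There are 2 geometric isomers: H2O and OH mutually trans; H2O and OH mutually cis (chiral).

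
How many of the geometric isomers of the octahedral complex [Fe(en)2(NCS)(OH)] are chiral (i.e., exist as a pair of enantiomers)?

In an octahedral complex each vertex has one trans partner and four cis neighbours.
Each en is bidentate and must span two cis positions.
Systematic placement gives 2 geometric isomers: NCS and OH mutually trans; NCS and OH mutually cis (chiral).
One of these lacks any improper symmetry element and so occurs as an enantiomeric pair, giving 2 + 1 = 3 stereoisomers in total.

1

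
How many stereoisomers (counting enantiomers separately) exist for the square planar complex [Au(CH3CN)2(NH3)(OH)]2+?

In a square planar complex each vertex has one trans partner and two cis neighbours.
The distinct arrangements are (2 in all): CH3CN cis; CH3CN trans.
Each arrangement has an internal mirror plane or centre of symmetry, so none is chiral.

2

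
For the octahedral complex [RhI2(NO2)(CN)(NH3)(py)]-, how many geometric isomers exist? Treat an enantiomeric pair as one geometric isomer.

9

Systematic enumeration (placing each ligand type in turn and discarding arrangements equivalent by rotation or reflection) gives 9 geometric isomers.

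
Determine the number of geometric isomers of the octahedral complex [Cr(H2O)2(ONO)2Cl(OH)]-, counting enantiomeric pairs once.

6

An octahedron has six vertices in three trans pairs; every non-trans pair is cis.
There are 6 geometric isomers: H2O cis, ONO trans; H2O cis, ONO cis (3 arrangements, 2 chiral); H2O trans, ONO trans; H2O trans, ONO cis.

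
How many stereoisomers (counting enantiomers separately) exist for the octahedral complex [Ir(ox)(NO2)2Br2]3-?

4

An octahedron has six vertices in three trans pairs; every non-trans pair is cis.
Each ox is bidentate and must span two cis positions.
Systematic placement gives 3 geometric isomers: NO2 cis, Br trans; NO2 cis, Br cis (chiral); NO2 trans, Br cis.
One of these lacks any improper symmetry element and so occurs as an enantiomeric pair, giving 3 + 1 = 4 stereoisomers in total.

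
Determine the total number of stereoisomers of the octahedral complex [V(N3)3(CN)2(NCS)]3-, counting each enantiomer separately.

An octahedron has six vertices in three trans pairs; every non-trans pair is cis.
Working through the distinct placements yields 3 geometric isomers: N3 mer, CN trans; N3 fac, CN cis; N3 mer, CN cis.
Each arrangement has an internal mirror plane or centre of symmetry, so none is chiral.

3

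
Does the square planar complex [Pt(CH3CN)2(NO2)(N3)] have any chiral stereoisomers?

In a square planar complex each vertex has one trans partner and two cis neighbours.
The distinct arrangements are (2 in all): CH3CN cis; CH3CN trans.
Each arrangement has an internal mirror plane or centre of symmetry, so none is chiral.

no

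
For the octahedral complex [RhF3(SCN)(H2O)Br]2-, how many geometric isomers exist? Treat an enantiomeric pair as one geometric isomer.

An octahedron has six vertices in three trans pairs; every non-trans pair is cis.
Working through the distinct placements yields 4 geometric isomers: F mer (3 arrangements); F fac (chiral).

4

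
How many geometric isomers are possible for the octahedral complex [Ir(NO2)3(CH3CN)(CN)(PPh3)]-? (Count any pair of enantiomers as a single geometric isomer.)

In an octahedral complex each vertex has one trans partner and four cis neighbours.
There are 4 geometric isomers: NO2 mer (3 arrangements); NO2 fac (chiral).

4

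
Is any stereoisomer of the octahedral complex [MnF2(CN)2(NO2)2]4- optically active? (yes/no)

yes

Working through the distinct placements yields 5 geometric isomers: F trans, CN trans, NO2 trans; F cis, CN trans, NO2 cis; F cis, CN cis, NO2 trans; F cis, CN cis, NO2 cis (chiral); F trans, CN cis, NO2 cis.
One of these lacks any improper symmetry element and so occurs as an enantiomeric pair, giving 5 + 1 = 6 stereoisomers in total.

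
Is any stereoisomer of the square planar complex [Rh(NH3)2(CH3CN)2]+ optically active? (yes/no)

no

In a square planar complex each vertex has one trans partner and two cis neighbours.
Systematic placement gives 2 geometric isomers: NH3 cis; NH3 trans.
Each arrangement has an internal mirror plane or centre of symmetry, so none is chiral.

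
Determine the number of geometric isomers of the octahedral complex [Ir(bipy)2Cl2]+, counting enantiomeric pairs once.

In an octahedral complex each vertex has one trans partner and four cis neighbours.
Each bipy is bidentate and must span two cis positions.
The distinct arrangements are (2 in all): Cl trans; Cl cis (chiral).

2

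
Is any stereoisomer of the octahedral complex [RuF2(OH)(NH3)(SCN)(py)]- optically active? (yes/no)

An octahedron has six vertices in three trans pairs; every non-trans pair is cis.
Systematic enumeration (placing each ligand type in turn and discarding arrangements equivalent by rotation or reflection) gives 9 geometric isomers.
Of these, 6 lack any improper symmetry element and so occur as enantiomeric pairs, giving 9 + 6 = 15 stereoisomers in total.

yes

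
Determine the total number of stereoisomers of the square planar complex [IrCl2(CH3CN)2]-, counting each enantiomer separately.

2

In a square planar complex each vertex has one trans partner and two cis neighbours.
The distinct arrangements are (2 in all): Cl cis; Cl trans.
Each arrangement has an internal mirror plane or centre of symmetry, so none is chiral.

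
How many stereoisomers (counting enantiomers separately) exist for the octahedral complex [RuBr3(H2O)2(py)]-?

The six octahedral sites form three mutually perpendicular trans pairs.
Systematic placement gives 3 geometric isomers: Br mer, H2O cis; Br mer, H2O trans; Br fac, H2O cis.
Each arrangement has an internal mirror plane or centre of symmetry, so none is chiral.

3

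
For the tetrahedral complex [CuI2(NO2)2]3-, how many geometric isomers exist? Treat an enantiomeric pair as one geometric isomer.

Only one geometric arrangement is possible.

1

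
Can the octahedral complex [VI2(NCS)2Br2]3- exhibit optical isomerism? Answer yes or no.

yes

In an octahedral complex each vertex has one trans partner and four cis neighbours.
The distinct arrangements are (5 in all): I trans, NCS trans, Br trans; I cis, NCS cis, Br trans; I cis, NCS trans, Br cis; I cis, NCS cis, Br cis (chiral); I trans, NCS cis, Br cis.
One of these lacks any improper symmetry element and so occurs as an enantiomeric pair, giving 5 + 1 = 6 stereoisomers in total.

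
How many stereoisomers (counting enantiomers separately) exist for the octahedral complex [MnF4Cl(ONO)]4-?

Working through the distinct placements yields 2 geometric isomers: Cl and ONO mutually cis; Cl and ONO mutually trans.
Each arrangement has an internal mirror plane or centre of symmetry, so none is chiral.

2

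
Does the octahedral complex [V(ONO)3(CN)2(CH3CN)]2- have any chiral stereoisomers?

no

There are 3 geometric isomers: ONO mer, CN cis; ONO mer, CN trans; ONO fac, CN cis.
Each arrangement has an internal mirror plane or centre of symmetry, so none is chiral.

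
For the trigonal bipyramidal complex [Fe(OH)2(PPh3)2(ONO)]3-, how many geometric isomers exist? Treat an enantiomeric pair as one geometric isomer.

In a trigonal bipyramid the two axial positions differ from the three equatorial ones.
Systematic enumeration (placing each ligand type in turn and discarding arrangements equivalent by rotation or reflection) gives 5 geometric isomers.

5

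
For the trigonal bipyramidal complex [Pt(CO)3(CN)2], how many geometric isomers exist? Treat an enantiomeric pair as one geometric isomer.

3

A trigonal bipyramid has two axial and three equatorial sites, which are chemically inequivalent.
The distinct arrangements are (3 in all): CN both axial; CN one axial, one equatorial; CN both equatorial.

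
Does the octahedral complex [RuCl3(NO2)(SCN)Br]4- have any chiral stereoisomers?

An octahedron has six vertices in three trans pairs; every non-trans pair is cis.
Systematic placement gives 4 geometric isomers: Cl mer (3 arrangements); Cl fac (chiral).
One of these lacks any improper symmetry element and so occurs as an enantiomeric pair, giving 4 + 1 = 5 stereoisomers in total.

yes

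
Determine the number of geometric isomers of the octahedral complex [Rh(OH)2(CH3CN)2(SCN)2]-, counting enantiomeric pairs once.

5

The six octahedral sites form three mutually perpendicular trans pairs.
Working through the distinct placements yields 5 geometric isomers: OH trans, CH3CN trans, SCN trans; OH cis, CH3CN trans, SCN cis; OH cis, CH3CN cis, SCN trans; OH cis, CH3CN cis, SCN cis (chiral); OH trans, CH3CN cis, SCN cis.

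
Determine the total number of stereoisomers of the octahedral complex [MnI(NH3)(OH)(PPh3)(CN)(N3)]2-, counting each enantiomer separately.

In an octahedral complex each vertex has one trans partner and four cis neighbours.
Exhaustive case analysis gives 15 geometric isomers.
Of these, 15 lack any improper symmetry element and so occur as enantiomeric pairs, giving 15 + 15 = 30 stereoisomers in total.

30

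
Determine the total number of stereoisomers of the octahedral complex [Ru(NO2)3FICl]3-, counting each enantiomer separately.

5

The six octahedral sites form three mutually perpendicular trans pairs.
Working through the distinct placements yields 4 geometric isomers: NO2 mer (3 arrangements); NO2 fac (chiral).
One of these lacks any improper symmetry element and so occurs as an enantiomeric pair, giving 4 + 1 = 5 stereoisomers in total.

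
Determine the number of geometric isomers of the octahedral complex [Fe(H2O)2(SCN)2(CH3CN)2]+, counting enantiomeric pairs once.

5

Systematic placement gives 5 geometric isomers: H2O trans, SCN trans, CH3CN trans; H2O cis, SCN cis, CH3CN trans; H2O cis, SCN trans, CH3CN cis; H2O cis, SCN cis, CH3CN cis (chiral); H2O trans, SCN cis, CH3CN cis.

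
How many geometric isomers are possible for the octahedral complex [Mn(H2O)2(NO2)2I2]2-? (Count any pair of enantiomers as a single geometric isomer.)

5

An octahedron has six vertices in three trans pairs; every non-trans pair is cis.
The distinct arrangements are (5 in all): H2O trans, NO2 trans, I trans; H2O trans, NO2 cis, I cis; H2O cis, NO2 trans, I cis; H2O cis, NO2 cis, I cis (chiral); H2O cis, NO2 cis, I trans.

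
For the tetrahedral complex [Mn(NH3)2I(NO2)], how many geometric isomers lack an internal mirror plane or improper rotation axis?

0

Only one geometric arrangement is possible.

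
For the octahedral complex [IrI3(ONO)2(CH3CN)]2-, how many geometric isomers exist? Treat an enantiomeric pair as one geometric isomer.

3

In an octahedral complex each vertex has one trans partner and four cis neighbours.
Systematic placement gives 3 geometric isomers: I mer, ONO trans; I fac, ONO cis; I mer, ONO cis.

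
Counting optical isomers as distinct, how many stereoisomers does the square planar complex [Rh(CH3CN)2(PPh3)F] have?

2

Working through the distinct placements yields 2 geometric isomers: CH3CN cis; CH3CN trans.
Each arrangement has an internal mirror plane or centre of symmetry, so none is chiral.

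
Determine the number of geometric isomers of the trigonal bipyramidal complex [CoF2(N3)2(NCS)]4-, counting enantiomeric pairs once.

Exhaustive case analysis gives 5 geometric isomers.

5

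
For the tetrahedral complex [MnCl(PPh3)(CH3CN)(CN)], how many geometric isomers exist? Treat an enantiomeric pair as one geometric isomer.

1

Only one geometric arrangement is possible; it has no improper symmetry element, so it exists as a pair of enantiomers (2 stereoisomers).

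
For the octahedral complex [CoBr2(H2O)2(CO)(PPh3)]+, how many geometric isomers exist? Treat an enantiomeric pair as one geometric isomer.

In an octahedral complex each vertex has one trans partner and four cis neighbours.
Systematic placement gives 6 geometric isomers: Br trans, H2O cis; Br trans, H2O trans; Br cis, H2O cis (3 arrangements, 2 chiral); Br cis, H2O trans.

6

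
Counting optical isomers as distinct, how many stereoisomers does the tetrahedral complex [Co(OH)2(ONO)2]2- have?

In a tetrahedral complex all four positions are equivalent and every pair of ligands is adjacent — there is no cis/trans distinction.
Only one geometric arrangement is possible.

1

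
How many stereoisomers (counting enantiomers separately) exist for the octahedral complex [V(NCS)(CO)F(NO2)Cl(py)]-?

30

An octahedron has six vertices in three trans pairs; every non-trans pair is cis.
Exhaustive case analysis gives 15 geometric isomers.
Of these, 15 lack any improper symmetry element and so occur as enantiomeric pairs, giving 15 + 15 = 30 stereoisomers in total.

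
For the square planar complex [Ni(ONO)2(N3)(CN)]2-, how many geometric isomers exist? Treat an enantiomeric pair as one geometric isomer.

There are 2 geometric isomers: ONO cis; ONO trans.

2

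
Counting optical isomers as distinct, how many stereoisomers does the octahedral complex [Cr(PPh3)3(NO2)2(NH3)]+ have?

An octahedron has six vertices in three trans pairs; every non-trans pair is cis.
Systematic placement gives 3 geometric isomers: PPh3 mer, NO2 cis; PPh3 mer, NO2 trans; PPh3 fac, NO2 cis.
Each arrangement has an internal mirror plane or centre of symmetry, so none is chiral.

3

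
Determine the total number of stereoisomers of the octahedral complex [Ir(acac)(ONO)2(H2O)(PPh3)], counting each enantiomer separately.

An octahedron has six vertices in three trans pairs; every non-trans pair is cis.
Each acac is bidentate and must span two cis positions.
The distinct arrangements are (4 in all): ONO cis (3 arrangements, 2 chiral); ONO trans.
Of these, 2 lack any improper symmetry element and so occur as enantiomeric pairs, giving 4 + 2 = 6 stereoisomers in total.

6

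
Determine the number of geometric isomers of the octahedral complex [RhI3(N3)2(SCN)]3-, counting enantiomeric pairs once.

In an octahedral complex each vertex has one trans partner and four cis neighbours.
The distinct arrangements are (3 in all): I mer, N3 cis; I mer, N3 trans; I fac, N3 cis.

3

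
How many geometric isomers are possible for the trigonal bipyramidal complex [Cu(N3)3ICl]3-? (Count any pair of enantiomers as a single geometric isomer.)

4

A trigonal bipyramid has two axial and three equatorial sites, which are chemically inequivalent.
The distinct arrangements are (4 in all): I axial, Cl axial; I equatorial, Cl axial; I axial, Cl equatorial; I equatorial, Cl equatorial.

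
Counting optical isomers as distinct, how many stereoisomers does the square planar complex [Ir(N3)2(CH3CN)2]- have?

2

A square has two trans pairs of vertices; adjacent vertices are cis.
Working through the distinct placements yields 2 geometric isomers: N3 cis; N3 trans.
Each arrangement has an internal mirror plane or centre of symmetry, so none is chiral.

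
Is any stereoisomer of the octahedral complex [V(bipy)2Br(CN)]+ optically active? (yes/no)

Each bipy is bidentate and must span two cis positions.
Systematic placement gives 2 geometric isomers: Br and CN mutually trans; Br and CN mutually cis (chiral).
One of these lacks any improper symmetry element and so occurs as an enantiomeric pair, giving 2 + 1 = 3 stereoisomers in total.

yes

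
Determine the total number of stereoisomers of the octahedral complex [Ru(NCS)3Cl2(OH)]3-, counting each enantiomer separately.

3

In an octahedral complex each vertex has one trans partner and four cis neighbours.
The distinct arrangements are (3 in all): NCS mer, Cl trans; NCS fac, Cl cis; NCS mer, Cl cis.
Each arrangement has an internal mirror plane or centre of symmetry, so none is chiral.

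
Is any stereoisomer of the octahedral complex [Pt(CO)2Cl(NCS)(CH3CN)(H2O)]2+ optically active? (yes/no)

yes

The six octahedral sites form three mutually perpendicular trans pairs.
Placing the ligands in turn and identifying arrangements related by rotation or reflection leaves 9 distinct geometric isomers.
Of these, 6 lack any improper symmetry element and so occur as enantiomeric pairs, giving 9 + 6 = 15 stereoisomers in total.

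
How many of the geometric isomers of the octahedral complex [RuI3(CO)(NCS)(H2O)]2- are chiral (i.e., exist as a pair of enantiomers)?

1

In an octahedral complex each vertex has one trans partner and four cis neighbours.
Working through the distinct placements yields 4 geometric isomers: I mer (3 arrangements); I fac (chiral).
One of these lacks any improper symmetry element and so occurs as an enantiomeric pair, giving 4 + 1 = 5 stereoisomers in total.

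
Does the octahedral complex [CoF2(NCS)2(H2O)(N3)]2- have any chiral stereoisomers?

The six octahedral sites form three mutually perpendicular trans pairs.
There are 6 geometric isomers: F trans, NCS trans; F trans, NCS cis; F cis, NCS trans; F cis, NCS cis (3 arrangements, 2 chiral).
Of these, 2 lack any improper symmetry element and so occur as enantiomeric pairs, giving 6 + 2 = 8 stereoisomers in total.

yes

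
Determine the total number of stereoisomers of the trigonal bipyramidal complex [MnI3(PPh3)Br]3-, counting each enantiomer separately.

A trigonal bipyramid has two axial and three equatorial sites, which are chemically inequivalent.
Working through the distinct placements yields 4 geometric isomers: PPh3 equatorial, Br axial; PPh3 axial, Br axial; PPh3 equatorial, Br equatorial; PPh3 axial, Br equatorial.
Each arrangement has an internal mirror plane or centre of symmetry, so none is chiral.

4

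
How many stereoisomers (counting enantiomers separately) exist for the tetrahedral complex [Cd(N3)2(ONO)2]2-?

1

Only one geometric arrangement is possible.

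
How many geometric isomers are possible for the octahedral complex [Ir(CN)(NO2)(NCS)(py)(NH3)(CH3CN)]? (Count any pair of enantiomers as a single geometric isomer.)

In an octahedral complex each vertex has one trans partner and four cis neighbours.
Systematic enumeration (placing each ligand type in turn and discarding arrangements equivalent by rotation or reflection) gives 15 geometric isomers.

15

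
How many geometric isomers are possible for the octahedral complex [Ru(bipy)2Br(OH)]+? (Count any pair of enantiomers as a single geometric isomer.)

An octahedron has six vertices in three trans pairs; every non-trans pair is cis.
Each bipy is bidentate and must span two cis positions.
There are 2 geometric isomers: Br and OH mutually trans; Br and OH mutually cis (chiral).

2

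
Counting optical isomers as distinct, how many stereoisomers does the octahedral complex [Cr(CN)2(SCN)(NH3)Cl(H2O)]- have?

15

An octahedron has six vertices in three trans pairs; every non-trans pair is cis.
Exhaustive case analysis gives 9 geometric isomers.
Of these, 6 lack any improper symmetry element and so occur as enantiomeric pairs, giving 9 + 6 = 15 stereoisomers in total.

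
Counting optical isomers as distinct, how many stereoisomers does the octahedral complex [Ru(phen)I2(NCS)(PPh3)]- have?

6

An octahedron has six vertices in three trans pairs; every non-trans pair is cis.
Each phen is bidentate and must span two cis positions.
Working through the distinct placements yields 4 geometric isomers: I trans; I cis (3 arrangements, 2 chiral).
Of these, 2 lack any improper symmetry element and so occur as enantiomeric pairs, giving 4 + 2 = 6 stereoisomers in total.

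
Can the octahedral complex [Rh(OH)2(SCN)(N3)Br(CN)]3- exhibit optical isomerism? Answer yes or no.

Exhaustive case analysis gives 9 geometric isomers.
Of these, 6 lack any improper symmetry element and so occur as enantiomeric pairs, giving 9 + 6 = 15 stereoisomers in total.

yes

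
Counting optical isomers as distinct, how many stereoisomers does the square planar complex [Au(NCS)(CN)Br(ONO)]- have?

A square has two trans pairs of vertices; adjacent vertices are cis.
Working through the distinct placements yields 3 geometric isomers: (Br/NCS trans, CN/ONO trans); (Br/ONO trans, CN/NCS trans); (Br/CN trans, NCS/ONO trans).
Each arrangement has an internal mirror plane or centre of symmetry, so none is chiral.

3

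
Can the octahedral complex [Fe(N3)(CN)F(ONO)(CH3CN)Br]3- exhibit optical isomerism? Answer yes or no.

In an octahedral complex each vertex has one trans partner and four cis neighbours.
Exhaustive case analysis gives 15 geometric isomers.
Of these, 15 lack any improper symmetry element and so occur as enantiomeric pairs, giving 15 + 15 = 30 stereoisomers in total.

yes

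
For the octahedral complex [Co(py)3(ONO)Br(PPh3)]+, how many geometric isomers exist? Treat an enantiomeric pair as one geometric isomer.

In an octahedral complex each vertex has one trans partner and four cis neighbours.
There are 4 geometric isomers: py mer (3 arrangements); py fac (chiral).

4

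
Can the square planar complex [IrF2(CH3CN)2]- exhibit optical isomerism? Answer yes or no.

no

A square has two trans pairs of vertices; adjacent vertices are cis.
The distinct arrangements are (2 in all): F cis; F trans.
Each arrangement has an internal mirror plane or centre of symmetry, so none is chiral.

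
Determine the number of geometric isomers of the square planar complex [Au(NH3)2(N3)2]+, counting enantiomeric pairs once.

2

There are 2 geometric isomers: NH3 cis; NH3 trans.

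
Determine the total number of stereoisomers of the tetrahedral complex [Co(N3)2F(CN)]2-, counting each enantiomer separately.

In a tetrahedral complex all four positions are equivalent and every pair of ligands is adjacent — there is no cis/trans distinction.
Only one geometric arrangement is possible.

1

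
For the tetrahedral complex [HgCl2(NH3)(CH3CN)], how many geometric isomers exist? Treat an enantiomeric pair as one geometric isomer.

In a tetrahedral complex all four positions are equivalent and every pair of ligands is adjacent — there is no cis/trans distinction.
Only one geometric arrangement is possible.

1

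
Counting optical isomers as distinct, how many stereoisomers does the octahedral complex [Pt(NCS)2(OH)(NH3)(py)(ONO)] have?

15

Exhaustive case analysis gives 9 geometric isomers.
Of these, 6 lack any improper symmetry element and so occur as enantiomeric pairs, giving 9 + 6 = 15 stereoisomers in total.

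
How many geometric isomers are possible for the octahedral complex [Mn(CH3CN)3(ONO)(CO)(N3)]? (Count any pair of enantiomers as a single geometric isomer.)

4

An octahedron has six vertices in three trans pairs; every non-trans pair is cis.
Systematic placement gives 4 geometric isomers: CH3CN mer (3 arrangements); CH3CN fac (chiral).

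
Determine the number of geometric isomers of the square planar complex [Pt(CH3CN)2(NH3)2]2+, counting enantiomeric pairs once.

2

In a square planar complex each vertex has one trans partner and two cis neighbours.
Working through the distinct placements yields 2 geometric isomers: CH3CN cis; CH3CN trans.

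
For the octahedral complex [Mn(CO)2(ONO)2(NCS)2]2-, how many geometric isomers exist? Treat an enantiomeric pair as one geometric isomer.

In an octahedral complex each vertex has one trans partner and four cis neighbours.
Systematic placement gives 5 geometric isomers: CO trans, ONO trans, NCS trans; CO trans, ONO cis, NCS cis; CO cis, ONO trans, NCS cis; CO cis, ONO cis, NCS cis (chiral); CO cis, ONO cis, NCS trans.

5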